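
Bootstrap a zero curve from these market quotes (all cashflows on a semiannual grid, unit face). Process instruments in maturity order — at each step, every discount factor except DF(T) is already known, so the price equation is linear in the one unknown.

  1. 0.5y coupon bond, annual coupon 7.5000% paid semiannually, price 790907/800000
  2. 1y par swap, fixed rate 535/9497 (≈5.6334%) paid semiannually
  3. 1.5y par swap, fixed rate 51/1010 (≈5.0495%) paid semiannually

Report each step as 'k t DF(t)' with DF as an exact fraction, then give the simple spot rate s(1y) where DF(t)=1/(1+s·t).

step 1 [0.5y] bond c/2=3/80: DF=(790907/800000 − 3/80·(0))/(1+3/80) = 9529/10000 ≈ 0.952900
step 2 [1y] swap r/2=535/18994: DF=(1 − 535/18994·(0.952900))/(1+535/18994) = 1893/2000 ≈ 0.946500
step 3 [1.5y] swap r/2=51/2020: DF=(1 − 51/2020·(0.952900+0.946500))/(1+51/2020) = 4643/5000 ≈ 0.928600

1 1/2 9529/10000
2 1 1893/2000
3 3/2 4643/5000
s(1y) = (1/(1893/2000) − 1)/(1) = 107/1893 ≈ 5.6524%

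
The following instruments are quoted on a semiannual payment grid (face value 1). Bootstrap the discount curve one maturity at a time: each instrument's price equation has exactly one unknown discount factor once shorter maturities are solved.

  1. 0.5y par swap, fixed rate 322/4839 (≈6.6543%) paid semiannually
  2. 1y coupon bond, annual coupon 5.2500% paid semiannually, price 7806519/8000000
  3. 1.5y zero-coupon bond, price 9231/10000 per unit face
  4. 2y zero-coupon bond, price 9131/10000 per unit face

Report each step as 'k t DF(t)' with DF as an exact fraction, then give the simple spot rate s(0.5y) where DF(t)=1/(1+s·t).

step 1 [0.5y] swap r/2=161/4839: DF=(1 − 161/4839·(0))/(1+161/4839) = 4839/5000 ≈ 0.967800
step 2 [1y] bond c/2=21/800: DF=(7806519/8000000 − 21/800·(0.967800))/(1+21/800) = 9261/10000 ≈ 0.926100
step 3 [1.5y] zero: DF = P = 9231/10000 ≈ 0.923100
step 4 [2y] zero: DF = P = 9131/10000 ≈ 0.913100

1 1/2 4839/5000
2 1 9261/10000
3 3/2 9231/10000
4 2 9131/10000
s(0.5y) = (1/(4839/5000) − 1)/(1/2) = 322/4839 ≈ 6.6543%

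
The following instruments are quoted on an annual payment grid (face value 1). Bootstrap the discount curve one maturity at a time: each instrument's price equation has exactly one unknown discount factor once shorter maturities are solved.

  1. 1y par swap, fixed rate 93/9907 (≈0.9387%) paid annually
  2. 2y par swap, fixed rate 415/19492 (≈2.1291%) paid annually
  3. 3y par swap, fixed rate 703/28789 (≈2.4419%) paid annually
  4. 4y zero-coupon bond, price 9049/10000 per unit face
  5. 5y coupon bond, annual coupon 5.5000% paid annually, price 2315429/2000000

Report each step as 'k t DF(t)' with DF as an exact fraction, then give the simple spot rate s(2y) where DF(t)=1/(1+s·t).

1 1 9907/10000
2 2 1917/2000
3 3 9297/10000
4 4 9049/10000
5 5 9001/10000
s(2y) = (1/(1917/2000) − 1)/(2) = 83/3834 ≈ 2.1648%

step 1 [1y] swap r/1=93/9907: DF=(1 − 93/9907·(0))/(1+93/9907) = 9907/10000 ≈ 0.990700
step 2 [2y] swap r/1=415/19492: DF=(1 − 415/19492·(0.990700))/(1+415/19492) = 1917/2000 ≈ 0.958500
step 3 [3y] swap r/1=703/28789: DF=(1 − 703/28789·(0.990700+0.958500))/(1+703/28789) = 9297/10000 ≈ 0.929700
step 4 [4y] zero: DF = P = 9049/10000 ≈ 0.904900
step 5 [5y] bond c/1=11/200: DF=(2315429/2000000 − 11/200·(0.990700+0.958500+0.929700+0.904900))/(1+11/200) = 9001/10000 ≈ 0.900100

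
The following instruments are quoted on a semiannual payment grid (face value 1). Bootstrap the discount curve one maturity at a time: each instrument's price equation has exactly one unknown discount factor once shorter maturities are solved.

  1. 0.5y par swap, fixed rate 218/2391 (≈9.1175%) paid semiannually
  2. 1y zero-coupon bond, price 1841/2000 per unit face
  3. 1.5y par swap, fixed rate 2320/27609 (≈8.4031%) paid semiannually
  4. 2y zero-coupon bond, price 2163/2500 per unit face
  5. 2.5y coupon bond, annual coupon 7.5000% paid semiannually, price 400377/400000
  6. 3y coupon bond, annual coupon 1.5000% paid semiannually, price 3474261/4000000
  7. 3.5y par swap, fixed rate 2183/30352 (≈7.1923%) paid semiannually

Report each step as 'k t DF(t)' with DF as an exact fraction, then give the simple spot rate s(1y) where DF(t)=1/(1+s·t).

1 1/2 2391/2500
2 1 1841/2000
3 3/2 221/250
4 2 2163/2500
5 5/2 8337/10000
6 3 8289/10000
7 7/2 7817/10000
s(1y) = (1/(1841/2000) − 1)/(1) = 159/1841 ≈ 8.6366%

step 1 [0.5y] swap r/2=109/2391: DF=(1 − 109/2391·(0))/(1+109/2391) = 2391/2500 ≈ 0.956400
step 2 [1y] zero: DF = P = 1841/2000 ≈ 0.920500
step 3 [1.5y] swap r/2=1160/27609: DF=(1 − 1160/27609·(0.956400+0.920500))/(1+1160/27609) = 221/250 ≈ 0.884000
step 4 [2y] zero: DF = P = 2163/2500 ≈ 0.865200
step 5 [2.5y] bond c/2=3/80: DF=(400377/400000 − 3/80·(0.956400+0.920500+0.884000+0.865200))/(1+3/80) = 8337/10000 ≈ 0.833700
step 6 [3y] bond c/2=3/400: DF=(3474261/4000000 − 3/400·(0.956400+0.920500+0.884000+0.865200+0.833700))/(1+3/400) = 8289/10000 ≈ 0.828900
step 7 [3.5y] swap r/2=2183/60704: DF=(1 − 2183/60704·(0.956400+0.920500+0.884000+0.865200+0.833700+0.828900))/(1+2183/60704) = 7817/10000 ≈ 0.781700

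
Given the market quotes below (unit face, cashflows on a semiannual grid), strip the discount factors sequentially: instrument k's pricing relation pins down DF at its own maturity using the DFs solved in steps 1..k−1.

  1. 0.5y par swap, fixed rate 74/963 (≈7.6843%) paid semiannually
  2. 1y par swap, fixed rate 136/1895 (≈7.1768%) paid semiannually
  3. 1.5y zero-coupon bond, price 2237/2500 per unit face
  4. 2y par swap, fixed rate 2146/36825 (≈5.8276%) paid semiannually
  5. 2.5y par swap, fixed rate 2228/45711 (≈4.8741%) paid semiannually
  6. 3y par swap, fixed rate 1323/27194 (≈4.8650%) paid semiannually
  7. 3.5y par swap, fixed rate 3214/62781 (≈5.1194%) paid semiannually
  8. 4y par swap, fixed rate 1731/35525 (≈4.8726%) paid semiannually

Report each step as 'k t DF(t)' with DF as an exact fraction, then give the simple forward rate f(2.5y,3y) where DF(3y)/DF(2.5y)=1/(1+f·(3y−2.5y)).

step 1 [0.5y] swap r/2=37/963: DF=(1 − 37/963·(0))/(1+37/963) = 963/1000 ≈ 0.963000
step 2 [1y] swap r/2=68/1895: DF=(1 − 68/1895·(0.963000))/(1+68/1895) = 233/250 ≈ 0.932000
step 3 [1.5y] zero: DF = P = 2237/2500 ≈ 0.894800
step 4 [2y] swap r/2=1073/36825: DF=(1 − 1073/36825·(0.963000+0.932000+0.894800))/(1+1073/36825) = 8927/10000 ≈ 0.892700
step 5 [2.5y] swap r/2=1114/45711: DF=(1 − 1114/45711·(0.963000+0.932000+0.894800+0.892700))/(1+1114/45711) = 4443/5000 ≈ 0.888600
step 6 [3y] swap r/2=1323/54388: DF=(1 − 1323/54388·(0.963000+0.932000+0.894800+0.892700+0.888600))/(1+1323/54388) = 8677/10000 ≈ 0.867700
step 7 [3.5y] swap r/2=1607/62781: DF=(1 − 1607/62781·(0.963000+0.932000+0.894800+0.892700+0.888600+0.867700))/(1+1607/62781) = 8393/10000 ≈ 0.839300
step 8 [4y] swap r/2=1731/71050: DF=(1 − 1731/71050·(0.963000+0.932000+0.894800+0.892700+0.888600+0.867700+0.839300))/(1+1731/71050) = 8269/10000 ≈ 0.826900

1 1/2 963/1000
2 1 233/250
3 3/2 2237/2500
4 2 8927/10000
5 5/2 4443/5000
6 3 8677/10000
7 7/2 8393/10000
8 4 8269/10000
f(2.5y,3y) = ((4443/5000)/(8677/10000) − 1)/(1/2) = 418/8677 ≈ 4.8173%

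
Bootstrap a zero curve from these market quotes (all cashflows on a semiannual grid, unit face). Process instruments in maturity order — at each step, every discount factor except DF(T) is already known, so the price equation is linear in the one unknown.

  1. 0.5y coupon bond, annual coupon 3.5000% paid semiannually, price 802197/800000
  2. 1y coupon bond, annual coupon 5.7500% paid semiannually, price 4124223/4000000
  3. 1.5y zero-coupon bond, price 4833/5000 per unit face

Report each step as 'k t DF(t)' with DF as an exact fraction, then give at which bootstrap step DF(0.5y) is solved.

step 1 [0.5y] bond c/2=7/400: DF=(802197/800000 − 7/400·(0))/(1+7/400) = 1971/2000 ≈ 0.985500
step 2 [1y] bond c/2=23/800: DF=(4124223/4000000 − 23/800·(0.985500))/(1+23/800) = 9747/10000 ≈ 0.974700
step 3 [1.5y] zero: DF = P = 4833/5000 ≈ 0.966600

1 1/2 1971/2000
2 1 9747/10000
3 3/2 4833/5000
DF(0.5y) is solved at step 1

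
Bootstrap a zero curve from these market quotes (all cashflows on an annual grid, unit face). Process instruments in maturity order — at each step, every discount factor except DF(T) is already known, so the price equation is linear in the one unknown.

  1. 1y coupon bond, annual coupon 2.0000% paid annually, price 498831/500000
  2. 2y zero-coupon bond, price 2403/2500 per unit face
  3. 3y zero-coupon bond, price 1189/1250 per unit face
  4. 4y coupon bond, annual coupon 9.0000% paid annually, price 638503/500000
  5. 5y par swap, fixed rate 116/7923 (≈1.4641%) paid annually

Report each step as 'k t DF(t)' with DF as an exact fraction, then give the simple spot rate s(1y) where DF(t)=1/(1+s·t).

1 1 9781/10000
2 2 2403/2500
3 3 1189/1250
4 4 9329/10000
5 5 1163/1250
s(1y) = (1/(9781/10000) − 1)/(1) = 219/9781 ≈ 2.2390%

step 1 [1y] bond c/1=1/50: DF=(498831/500000 − 1/50·(0))/(1+1/50) = 9781/10000 ≈ 0.978100
step 2 [2y] zero: DF = P = 2403/2500 ≈ 0.961200
step 3 [3y] zero: DF = P = 1189/1250 ≈ 0.951200
step 4 [4y] bond c/1=9/100: DF=(638503/500000 − 9/100·(0.978100+0.961200+0.951200))/(1+9/100) = 9329/10000 ≈ 0.932900
step 5 [5y] swap r/1=116/7923: DF=(1 − 116/7923·(0.978100+0.961200+0.951200+0.932900))/(1+116/7923) = 1163/1250 ≈ 0.930400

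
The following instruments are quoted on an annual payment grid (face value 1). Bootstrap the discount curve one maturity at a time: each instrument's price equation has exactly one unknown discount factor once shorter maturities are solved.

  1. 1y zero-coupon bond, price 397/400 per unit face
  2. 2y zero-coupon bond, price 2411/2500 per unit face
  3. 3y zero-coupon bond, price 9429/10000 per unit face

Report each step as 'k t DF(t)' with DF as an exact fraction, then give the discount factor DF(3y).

1 1 397/400
2 2 2411/2500
3 3 9429/10000
DF(3y) = 9429/10000 ≈ 0.942900

step 1 [1y] zero: DF = P = 397/400 ≈ 0.992500
step 2 [2y] zero: DF = P = 2411/2500 ≈ 0.964400
step 3 [3y] zero: DF = P = 9429/10000 ≈ 0.942900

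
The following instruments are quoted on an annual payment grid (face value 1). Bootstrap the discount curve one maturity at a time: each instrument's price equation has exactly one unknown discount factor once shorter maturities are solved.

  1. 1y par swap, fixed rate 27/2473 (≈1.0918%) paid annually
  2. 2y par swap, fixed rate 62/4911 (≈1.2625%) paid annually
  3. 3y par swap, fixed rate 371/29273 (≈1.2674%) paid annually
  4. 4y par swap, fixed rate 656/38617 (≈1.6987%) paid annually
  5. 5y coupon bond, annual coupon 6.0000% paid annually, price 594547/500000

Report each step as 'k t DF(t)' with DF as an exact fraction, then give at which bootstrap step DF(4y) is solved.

1 1 2473/2500
2 2 1219/1250
3 3 9629/10000
4 4 584/625
5 5 1129/1250
DF(4y) is solved at step 4

step 1 [1y] swap r/1=27/2473: DF=(1 − 27/2473·(0))/(1+27/2473) = 2473/2500 ≈ 0.989200
step 2 [2y] swap r/1=62/4911: DF=(1 − 62/4911·(0.989200))/(1+62/4911) = 1219/1250 ≈ 0.975200
step 3 [3y] swap r/1=371/29273: DF=(1 − 371/29273·(0.989200+0.975200))/(1+371/29273) = 9629/10000 ≈ 0.962900
step 4 [4y] swap r/1=656/38617: DF=(1 − 656/38617·(0.989200+0.975200+0.962900))/(1+656/38617) = 584/625 ≈ 0.934400
step 5 [5y] bond c/1=3/50: DF=(594547/500000 − 3/50·(0.989200+0.975200+0.962900+0.934400))/(1+3/50) = 1129/1250 ≈ 0.903200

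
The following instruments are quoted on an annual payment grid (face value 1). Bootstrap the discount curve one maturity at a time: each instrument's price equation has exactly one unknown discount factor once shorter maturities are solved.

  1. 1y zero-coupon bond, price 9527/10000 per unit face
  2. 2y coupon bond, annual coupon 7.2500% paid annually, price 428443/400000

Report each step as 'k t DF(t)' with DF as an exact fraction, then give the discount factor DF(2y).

step 1 [1y] zero: DF = P = 9527/10000 ≈ 0.952700
step 2 [2y] bond c/1=29/400: DF=(428443/400000 − 29/400·(0.952700))/(1+29/400) = 9343/10000 ≈ 0.934300

1 1 9527/10000
2 2 9343/10000
DF(2y) = 9343/10000 ≈ 0.934300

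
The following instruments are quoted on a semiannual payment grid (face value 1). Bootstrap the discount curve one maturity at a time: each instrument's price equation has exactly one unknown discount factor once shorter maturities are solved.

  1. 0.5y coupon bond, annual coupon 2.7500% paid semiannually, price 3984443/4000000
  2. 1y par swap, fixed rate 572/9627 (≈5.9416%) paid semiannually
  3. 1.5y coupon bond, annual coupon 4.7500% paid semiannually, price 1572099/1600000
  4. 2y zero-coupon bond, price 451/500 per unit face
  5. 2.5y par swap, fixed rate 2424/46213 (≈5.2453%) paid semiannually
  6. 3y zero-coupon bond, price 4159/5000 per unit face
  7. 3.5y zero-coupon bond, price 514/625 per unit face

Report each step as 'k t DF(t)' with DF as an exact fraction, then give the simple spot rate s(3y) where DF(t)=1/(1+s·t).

step 1 [0.5y] bond c/2=11/800: DF=(3984443/4000000 − 11/800·(0))/(1+11/800) = 4913/5000 ≈ 0.982600
step 2 [1y] swap r/2=286/9627: DF=(1 − 286/9627·(0.982600))/(1+286/9627) = 2357/2500 ≈ 0.942800
step 3 [1.5y] bond c/2=19/800: DF=(1572099/1600000 − 19/800·(0.982600+0.942800))/(1+19/800) = 9151/10000 ≈ 0.915100
step 4 [2y] zero: DF = P = 451/500 ≈ 0.902000
step 5 [2.5y] swap r/2=1212/46213: DF=(1 − 1212/46213·(0.982600+0.942800+0.915100+0.902000))/(1+1212/46213) = 2197/2500 ≈ 0.878800
step 6 [3y] zero: DF = P = 4159/5000 ≈ 0.831800
step 7 [3.5y] zero: DF = P = 514/625 ≈ 0.822400

1 1/2 4913/5000
2 1 2357/2500
3 3/2 9151/10000
4 2 451/500
5 5/2 2197/2500
6 3 4159/5000
7 7/2 514/625
s(3y) = (1/(4159/5000) − 1)/(3) = 841/12477 ≈ 6.7404%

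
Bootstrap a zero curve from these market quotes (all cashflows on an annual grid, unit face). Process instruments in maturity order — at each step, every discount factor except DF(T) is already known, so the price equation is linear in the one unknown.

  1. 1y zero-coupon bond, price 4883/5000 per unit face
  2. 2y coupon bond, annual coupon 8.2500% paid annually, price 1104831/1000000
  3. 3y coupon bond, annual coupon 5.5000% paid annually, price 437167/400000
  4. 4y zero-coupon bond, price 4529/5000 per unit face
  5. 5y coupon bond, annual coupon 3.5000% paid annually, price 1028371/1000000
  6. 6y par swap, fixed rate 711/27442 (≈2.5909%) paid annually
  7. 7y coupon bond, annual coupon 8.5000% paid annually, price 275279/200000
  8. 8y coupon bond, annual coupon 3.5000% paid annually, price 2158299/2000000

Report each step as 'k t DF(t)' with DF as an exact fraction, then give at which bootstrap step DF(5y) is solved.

step 1 [1y] zero: DF = P = 4883/5000 ≈ 0.976600
step 2 [2y] bond c/1=33/400: DF=(1104831/1000000 − 33/400·(0.976600))/(1+33/400) = 4731/5000 ≈ 0.946200
step 3 [3y] bond c/1=11/200: DF=(437167/400000 − 11/200·(0.976600+0.946200))/(1+11/200) = 9357/10000 ≈ 0.935700
step 4 [4y] zero: DF = P = 4529/5000 ≈ 0.905800
step 5 [5y] bond c/1=7/200: DF=(1028371/1000000 − 7/200·(0.976600+0.946200+0.935700+0.905800))/(1+7/200) = 8663/10000 ≈ 0.866300
step 6 [6y] swap r/1=711/27442: DF=(1 − 711/27442·(0.976600+0.946200+0.935700+0.905800+0.866300))/(1+711/27442) = 4289/5000 ≈ 0.857800
step 7 [7y] bond c/1=17/200: DF=(275279/200000 − 17/200·(0.976600+0.946200+0.935700+0.905800+0.866300+0.857800))/(1+17/200) = 4193/5000 ≈ 0.838600
step 8 [8y] bond c/1=7/200: DF=(2158299/2000000 − 7/200·(0.976600+0.946200+0.935700+0.905800+0.866300+0.857800+0.838600))/(1+7/200) = 8287/10000 ≈ 0.828700

1 1 4883/5000
2 2 4731/5000
3 3 9357/10000
4 4 4529/5000
5 5 8663/10000
6 6 4289/5000
7 7 4193/5000
8 8 8287/10000
DF(5y) is solved at step 5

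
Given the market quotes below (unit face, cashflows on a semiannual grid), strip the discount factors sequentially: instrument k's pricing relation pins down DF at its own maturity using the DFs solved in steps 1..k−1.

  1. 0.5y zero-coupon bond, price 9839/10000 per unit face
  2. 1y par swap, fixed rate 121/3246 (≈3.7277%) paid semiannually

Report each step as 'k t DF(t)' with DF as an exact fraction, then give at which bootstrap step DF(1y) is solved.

1 1/2 9839/10000
2 1 9637/10000
DF(1y) is solved at step 2

step 1 [0.5y] zero: DF = P = 9839/10000 ≈ 0.983900
step 2 [1y] swap r/2=121/6492: DF=(1 − 121/6492·(0.983900))/(1+121/6492) = 9637/10000 ≈ 0.963700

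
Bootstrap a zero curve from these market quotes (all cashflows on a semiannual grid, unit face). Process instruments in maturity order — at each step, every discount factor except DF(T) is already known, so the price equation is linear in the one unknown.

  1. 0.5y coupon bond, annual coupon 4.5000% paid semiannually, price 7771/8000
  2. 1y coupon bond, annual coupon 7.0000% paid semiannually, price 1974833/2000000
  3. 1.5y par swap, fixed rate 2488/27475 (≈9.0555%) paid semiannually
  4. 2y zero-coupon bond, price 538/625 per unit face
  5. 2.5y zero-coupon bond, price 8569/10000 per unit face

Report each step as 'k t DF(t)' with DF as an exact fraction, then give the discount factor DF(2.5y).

step 1 [0.5y] bond c/2=9/400: DF=(7771/8000 − 9/400·(0))/(1+9/400) = 19/20 ≈ 0.950000
step 2 [1y] bond c/2=7/200: DF=(1974833/2000000 − 7/200·(0.950000))/(1+7/200) = 9219/10000 ≈ 0.921900
step 3 [1.5y] swap r/2=1244/27475: DF=(1 − 1244/27475·(0.950000+0.921900))/(1+1244/27475) = 2189/2500 ≈ 0.875600
step 4 [2y] zero: DF = P = 538/625 ≈ 0.860800
step 5 [2.5y] zero: DF = P = 8569/10000 ≈ 0.856900

1 1/2 19/20
2 1 9219/10000
3 3/2 2189/2500
4 2 538/625
5 5/2 8569/10000
DF(2.5y) = 8569/10000 ≈ 0.856900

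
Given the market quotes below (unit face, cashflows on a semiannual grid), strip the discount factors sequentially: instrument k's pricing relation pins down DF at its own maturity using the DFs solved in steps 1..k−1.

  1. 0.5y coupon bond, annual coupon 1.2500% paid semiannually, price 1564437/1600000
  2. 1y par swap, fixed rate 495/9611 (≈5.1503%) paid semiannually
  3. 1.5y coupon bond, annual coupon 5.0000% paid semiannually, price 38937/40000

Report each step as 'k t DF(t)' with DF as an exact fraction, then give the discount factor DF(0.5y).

step 1 [0.5y] bond c/2=1/160: DF=(1564437/1600000 − 1/160·(0))/(1+1/160) = 9717/10000 ≈ 0.971700
step 2 [1y] swap r/2=495/19222: DF=(1 − 495/19222·(0.971700))/(1+495/19222) = 1901/2000 ≈ 0.950500
step 3 [1.5y] bond c/2=1/40: DF=(38937/40000 − 1/40·(0.971700+0.950500))/(1+1/40) = 2257/2500 ≈ 0.902800

1 1/2 9717/10000
2 1 1901/2000
3 3/2 2257/2500
DF(0.5y) = 9717/10000 ≈ 0.971700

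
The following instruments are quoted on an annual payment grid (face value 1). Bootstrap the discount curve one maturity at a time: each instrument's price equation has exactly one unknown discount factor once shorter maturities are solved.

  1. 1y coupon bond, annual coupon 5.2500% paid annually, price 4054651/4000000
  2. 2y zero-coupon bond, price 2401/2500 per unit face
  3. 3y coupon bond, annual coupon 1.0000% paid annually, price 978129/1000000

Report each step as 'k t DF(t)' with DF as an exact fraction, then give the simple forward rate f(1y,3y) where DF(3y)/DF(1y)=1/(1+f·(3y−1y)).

1 1 9631/10000
2 2 2401/2500
3 3 4747/5000
f(1y,3y) = ((9631/10000)/(4747/5000) − 1)/(2) = 137/18988 ≈ 0.7215%

step 1 [1y] bond c/1=21/400: DF=(4054651/4000000 − 21/400·(0))/(1+21/400) = 9631/10000 ≈ 0.963100
step 2 [2y] zero: DF = P = 2401/2500 ≈ 0.960400
step 3 [3y] bond c/1=1/100: DF=(978129/1000000 − 1/100·(0.963100+0.960400))/(1+1/100) = 4747/5000 ≈ 0.949400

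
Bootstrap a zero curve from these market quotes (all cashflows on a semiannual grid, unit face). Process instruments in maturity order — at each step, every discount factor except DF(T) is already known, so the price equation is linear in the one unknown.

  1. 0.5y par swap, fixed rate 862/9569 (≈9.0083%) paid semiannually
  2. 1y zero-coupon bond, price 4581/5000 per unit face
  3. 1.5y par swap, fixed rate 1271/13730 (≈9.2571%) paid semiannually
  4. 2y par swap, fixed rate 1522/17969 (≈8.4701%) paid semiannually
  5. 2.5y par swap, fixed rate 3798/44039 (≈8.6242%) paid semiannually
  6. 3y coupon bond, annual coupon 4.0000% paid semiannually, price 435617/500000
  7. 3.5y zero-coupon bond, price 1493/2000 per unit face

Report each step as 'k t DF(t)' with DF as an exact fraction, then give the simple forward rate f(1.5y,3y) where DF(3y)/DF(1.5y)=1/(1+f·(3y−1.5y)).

1 1/2 9569/10000
2 1 4581/5000
3 3/2 8729/10000
4 2 4239/5000
5 5/2 8101/10000
6 3 3839/5000
7 7/2 1493/2000
f(1.5y,3y) = ((8729/10000)/(3839/5000) − 1)/(3/2) = 1051/11517 ≈ 9.1256%

step 1 [0.5y] swap r/2=431/9569: DF=(1 − 431/9569·(0))/(1+431/9569) = 9569/10000 ≈ 0.956900
step 2 [1y] zero: DF = P = 4581/5000 ≈ 0.916200
step 3 [1.5y] swap r/2=1271/27460: DF=(1 − 1271/27460·(0.956900+0.916200))/(1+1271/27460) = 8729/10000 ≈ 0.872900
step 4 [2y] swap r/2=761/17969: DF=(1 − 761/17969·(0.956900+0.916200+0.872900))/(1+761/17969) = 4239/5000 ≈ 0.847800
step 5 [2.5y] swap r/2=1899/44039: DF=(1 − 1899/44039·(0.956900+0.916200+0.872900+0.847800))/(1+1899/44039) = 8101/10000 ≈ 0.810100
step 6 [3y] bond c/2=1/50: DF=(435617/500000 − 1/50·(0.956900+0.916200+0.872900+0.847800+0.810100))/(1+1/50) = 3839/5000 ≈ 0.767800
step 7 [3.5y] zero: DF = P = 1493/2000 ≈ 0.746500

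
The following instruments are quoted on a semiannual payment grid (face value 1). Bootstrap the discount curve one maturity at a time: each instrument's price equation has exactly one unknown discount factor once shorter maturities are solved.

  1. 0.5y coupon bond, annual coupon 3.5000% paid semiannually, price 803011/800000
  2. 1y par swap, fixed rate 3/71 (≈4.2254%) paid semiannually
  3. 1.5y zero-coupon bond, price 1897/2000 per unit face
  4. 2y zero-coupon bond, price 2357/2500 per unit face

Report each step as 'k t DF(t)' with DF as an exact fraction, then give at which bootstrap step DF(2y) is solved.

1 1/2 1973/2000
2 1 9589/10000
3 3/2 1897/2000
4 2 2357/2500
DF(2y) is solved at step 4

step 1 [0.5y] bond c/2=7/400: DF=(803011/800000 − 7/400·(0))/(1+7/400) = 1973/2000 ≈ 0.986500
step 2 [1y] swap r/2=3/142: DF=(1 − 3/142·(0.986500))/(1+3/142) = 9589/10000 ≈ 0.958900
step 3 [1.5y] zero: DF = P = 1897/2000 ≈ 0.948500
step 4 [2y] zero: DF = P = 2357/2500 ≈ 0.942800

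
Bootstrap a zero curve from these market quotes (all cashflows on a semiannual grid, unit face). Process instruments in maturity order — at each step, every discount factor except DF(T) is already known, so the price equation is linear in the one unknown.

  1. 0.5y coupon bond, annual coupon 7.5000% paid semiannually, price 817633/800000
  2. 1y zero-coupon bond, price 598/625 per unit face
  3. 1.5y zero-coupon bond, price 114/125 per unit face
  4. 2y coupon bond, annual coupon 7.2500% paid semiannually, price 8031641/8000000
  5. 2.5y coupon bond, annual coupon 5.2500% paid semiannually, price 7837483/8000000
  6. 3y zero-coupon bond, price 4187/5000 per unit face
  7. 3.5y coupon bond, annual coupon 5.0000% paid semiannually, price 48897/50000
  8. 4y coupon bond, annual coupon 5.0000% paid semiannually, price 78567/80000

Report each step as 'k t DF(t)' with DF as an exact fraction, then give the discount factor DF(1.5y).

1 1/2 9851/10000
2 1 598/625
3 3/2 114/125
4 2 869/1000
5 5/2 4297/5000
6 3 4187/5000
7 7/2 8219/10000
8 4 8059/10000
DF(1.5y) = 114/125 ≈ 0.912000

step 1 [0.5y] bond c/2=3/80: DF=(817633/800000 − 3/80·(0))/(1+3/80) = 9851/10000 ≈ 0.985100
step 2 [1y] zero: DF = P = 598/625 ≈ 0.956800
step 3 [1.5y] zero: DF = P = 114/125 ≈ 0.912000
step 4 [2y] bond c/2=29/800: DF=(8031641/8000000 − 29/800·(0.985100+0.956800+0.912000))/(1+29/800) = 869/1000 ≈ 0.869000
step 5 [2.5y] bond c/2=21/800: DF=(7837483/8000000 − 21/800·(0.985100+0.956800+0.912000+0.869000))/(1+21/800) = 4297/5000 ≈ 0.859400
step 6 [3y] zero: DF = P = 4187/5000 ≈ 0.837400
step 7 [3.5y] bond c/2=1/40: DF=(48897/50000 − 1/40·(0.985100+0.956800+0.912000+0.869000+0.859400+0.837400))/(1+1/40) = 8219/10000 ≈ 0.821900
step 8 [4y] bond c/2=1/40: DF=(78567/80000 − 1/40·(0.985100+0.956800+0.912000+0.869000+0.859400+0.837400+0.821900))/(1+1/40) = 8059/10000 ≈ 0.805900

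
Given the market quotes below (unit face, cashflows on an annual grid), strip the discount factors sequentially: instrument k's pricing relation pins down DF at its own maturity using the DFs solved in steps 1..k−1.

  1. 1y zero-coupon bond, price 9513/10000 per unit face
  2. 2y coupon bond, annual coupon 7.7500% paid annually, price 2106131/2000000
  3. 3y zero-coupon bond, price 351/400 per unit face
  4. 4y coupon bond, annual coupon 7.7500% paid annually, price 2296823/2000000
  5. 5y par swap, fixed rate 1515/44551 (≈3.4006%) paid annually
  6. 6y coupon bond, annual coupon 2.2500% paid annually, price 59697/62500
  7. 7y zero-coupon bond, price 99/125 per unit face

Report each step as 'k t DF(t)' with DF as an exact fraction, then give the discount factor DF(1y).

1 1 9513/10000
2 2 9089/10000
3 3 351/400
4 4 8689/10000
5 5 1697/2000
6 6 8361/10000
7 7 99/125
DF(1y) = 9513/10000 ≈ 0.951300

step 1 [1y] zero: DF = P = 9513/10000 ≈ 0.951300
step 2 [2y] bond c/1=31/400: DF=(2106131/2000000 − 31/400·(0.951300))/(1+31/400) = 9089/10000 ≈ 0.908900
step 3 [3y] zero: DF = P = 351/400 ≈ 0.877500
step 4 [4y] bond c/1=31/400: DF=(2296823/2000000 − 31/400·(0.951300+0.908900+0.877500))/(1+31/400) = 8689/10000 ≈ 0.868900
step 5 [5y] swap r/1=1515/44551: DF=(1 − 1515/44551·(0.951300+0.908900+0.877500+0.868900))/(1+1515/44551) = 1697/2000 ≈ 0.848500
step 6 [6y] bond c/1=9/400: DF=(59697/62500 − 9/400·(0.951300+0.908900+0.877500+0.868900+0.848500))/(1+9/400) = 8361/10000 ≈ 0.836100
step 7 [7y] zero: DF = P = 99/125 ≈ 0.792000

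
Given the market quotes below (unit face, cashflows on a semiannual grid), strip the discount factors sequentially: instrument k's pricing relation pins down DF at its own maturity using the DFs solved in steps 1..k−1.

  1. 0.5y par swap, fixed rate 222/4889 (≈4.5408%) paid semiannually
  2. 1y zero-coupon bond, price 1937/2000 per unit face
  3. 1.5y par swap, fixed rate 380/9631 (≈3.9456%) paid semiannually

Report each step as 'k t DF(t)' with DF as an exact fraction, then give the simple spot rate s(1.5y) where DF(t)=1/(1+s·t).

1 1/2 4889/5000
2 1 1937/2000
3 3/2 943/1000
s(1.5y) = (1/(943/1000) − 1)/(3/2) = 38/943 ≈ 4.0297%

step 1 [0.5y] swap r/2=111/4889: DF=(1 − 111/4889·(0))/(1+111/4889) = 4889/5000 ≈ 0.977800
step 2 [1y] zero: DF = P = 1937/2000 ≈ 0.968500
step 3 [1.5y] swap r/2=190/9631: DF=(1 − 190/9631·(0.977800+0.968500))/(1+190/9631) = 943/1000 ≈ 0.943000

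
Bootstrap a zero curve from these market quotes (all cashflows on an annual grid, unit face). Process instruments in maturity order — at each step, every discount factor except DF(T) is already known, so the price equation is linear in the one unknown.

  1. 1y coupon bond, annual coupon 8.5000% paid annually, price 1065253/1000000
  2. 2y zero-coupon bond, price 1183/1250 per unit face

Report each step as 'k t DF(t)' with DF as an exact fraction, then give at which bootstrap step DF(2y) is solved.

step 1 [1y] bond c/1=17/200: DF=(1065253/1000000 − 17/200·(0))/(1+17/200) = 4909/5000 ≈ 0.981800
step 2 [2y] zero: DF = P = 1183/1250 ≈ 0.946400

1 1 4909/5000
2 2 1183/1250
DF(2y) is solved at step 2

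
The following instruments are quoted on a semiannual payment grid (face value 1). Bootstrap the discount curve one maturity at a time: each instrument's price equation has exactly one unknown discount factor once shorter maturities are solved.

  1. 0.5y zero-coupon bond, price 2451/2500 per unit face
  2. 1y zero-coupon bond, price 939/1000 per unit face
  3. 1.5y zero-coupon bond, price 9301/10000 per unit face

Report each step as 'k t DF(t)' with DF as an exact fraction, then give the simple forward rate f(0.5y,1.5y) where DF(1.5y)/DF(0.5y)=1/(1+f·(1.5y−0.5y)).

step 1 [0.5y] zero: DF = P = 2451/2500 ≈ 0.980400
step 2 [1y] zero: DF = P = 939/1000 ≈ 0.939000
step 3 [1.5y] zero: DF = P = 9301/10000 ≈ 0.930100

1 1/2 2451/2500
2 1 939/1000
3 3/2 9301/10000
f(0.5y,1.5y) = ((2451/2500)/(9301/10000) − 1)/(1) = 503/9301 ≈ 5.4080%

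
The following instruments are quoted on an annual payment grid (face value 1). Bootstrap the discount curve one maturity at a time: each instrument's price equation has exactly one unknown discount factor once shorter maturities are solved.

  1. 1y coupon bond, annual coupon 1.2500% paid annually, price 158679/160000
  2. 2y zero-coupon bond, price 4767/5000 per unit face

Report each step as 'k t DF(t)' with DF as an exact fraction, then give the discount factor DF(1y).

1 1 1959/2000
2 2 4767/5000
DF(1y) = 1959/2000 ≈ 0.979500

step 1 [1y] bond c/1=1/80: DF=(158679/160000 − 1/80·(0))/(1+1/80) = 1959/2000 ≈ 0.979500
step 2 [2y] zero: DF = P = 4767/5000 ≈ 0.953400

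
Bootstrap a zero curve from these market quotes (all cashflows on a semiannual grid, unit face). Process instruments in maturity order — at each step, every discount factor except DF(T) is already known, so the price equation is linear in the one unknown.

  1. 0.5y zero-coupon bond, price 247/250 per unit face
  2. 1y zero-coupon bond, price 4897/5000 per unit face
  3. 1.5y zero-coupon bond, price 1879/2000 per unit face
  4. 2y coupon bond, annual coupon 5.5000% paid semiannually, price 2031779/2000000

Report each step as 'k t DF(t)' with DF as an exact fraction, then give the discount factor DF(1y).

step 1 [0.5y] zero: DF = P = 247/250 ≈ 0.988000
step 2 [1y] zero: DF = P = 4897/5000 ≈ 0.979400
step 3 [1.5y] zero: DF = P = 1879/2000 ≈ 0.939500
step 4 [2y] bond c/2=11/400: DF=(2031779/2000000 − 11/400·(0.988000+0.979400+0.939500))/(1+11/400) = 9109/10000 ≈ 0.910900

1 1/2 247/250
2 1 4897/5000
3 3/2 1879/2000
4 2 9109/10000
DF(1y) = 4897/5000 ≈ 0.979400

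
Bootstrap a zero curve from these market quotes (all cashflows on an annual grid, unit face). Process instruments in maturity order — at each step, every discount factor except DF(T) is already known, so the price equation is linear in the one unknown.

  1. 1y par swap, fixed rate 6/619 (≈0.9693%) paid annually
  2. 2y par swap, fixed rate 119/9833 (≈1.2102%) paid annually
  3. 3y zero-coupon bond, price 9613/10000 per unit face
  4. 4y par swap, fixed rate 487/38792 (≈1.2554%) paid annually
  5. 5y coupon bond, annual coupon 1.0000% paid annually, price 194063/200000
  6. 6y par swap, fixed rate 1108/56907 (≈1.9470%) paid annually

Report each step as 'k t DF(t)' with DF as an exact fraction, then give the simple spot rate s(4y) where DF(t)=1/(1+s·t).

step 1 [1y] swap r/1=6/619: DF=(1 − 6/619·(0))/(1+6/619) = 619/625 ≈ 0.990400
step 2 [2y] swap r/1=119/9833: DF=(1 − 119/9833·(0.990400))/(1+119/9833) = 4881/5000 ≈ 0.976200
step 3 [3y] zero: DF = P = 9613/10000 ≈ 0.961300
step 4 [4y] swap r/1=487/38792: DF=(1 − 487/38792·(0.990400+0.976200+0.961300))/(1+487/38792) = 9513/10000 ≈ 0.951300
step 5 [5y] bond c/1=1/100: DF=(194063/200000 − 1/100·(0.990400+0.976200+0.961300+0.951300))/(1+1/100) = 9223/10000 ≈ 0.922300
step 6 [6y] swap r/1=1108/56907: DF=(1 − 1108/56907·(0.990400+0.976200+0.961300+0.951300+0.922300))/(1+1108/56907) = 2223/2500 ≈ 0.889200

1 1 619/625
2 2 4881/5000
3 3 9613/10000
4 4 9513/10000
5 5 9223/10000
6 6 2223/2500
s(4y) = (1/(9513/10000) − 1)/(4) = 487/38052 ≈ 1.2798%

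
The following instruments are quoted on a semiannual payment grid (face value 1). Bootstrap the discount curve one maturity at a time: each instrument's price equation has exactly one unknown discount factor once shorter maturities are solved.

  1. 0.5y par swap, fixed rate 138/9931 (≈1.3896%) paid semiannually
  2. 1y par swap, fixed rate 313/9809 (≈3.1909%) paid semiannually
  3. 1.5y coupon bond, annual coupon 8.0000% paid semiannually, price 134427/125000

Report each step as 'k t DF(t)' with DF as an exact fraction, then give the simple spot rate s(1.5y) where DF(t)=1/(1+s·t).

1 1/2 9931/10000
2 1 9687/10000
3 3/2 4793/5000
s(1.5y) = (1/(4793/5000) − 1)/(3/2) = 138/4793 ≈ 2.8792%

step 1 [0.5y] swap r/2=69/9931: DF=(1 − 69/9931·(0))/(1+69/9931) = 9931/10000 ≈ 0.993100
step 2 [1y] swap r/2=313/19618: DF=(1 − 313/19618·(0.993100))/(1+313/19618) = 9687/10000 ≈ 0.968700
step 3 [1.5y] bond c/2=1/25: DF=(134427/125000 − 1/25·(0.993100+0.968700))/(1+1/25) = 4793/5000 ≈ 0.958600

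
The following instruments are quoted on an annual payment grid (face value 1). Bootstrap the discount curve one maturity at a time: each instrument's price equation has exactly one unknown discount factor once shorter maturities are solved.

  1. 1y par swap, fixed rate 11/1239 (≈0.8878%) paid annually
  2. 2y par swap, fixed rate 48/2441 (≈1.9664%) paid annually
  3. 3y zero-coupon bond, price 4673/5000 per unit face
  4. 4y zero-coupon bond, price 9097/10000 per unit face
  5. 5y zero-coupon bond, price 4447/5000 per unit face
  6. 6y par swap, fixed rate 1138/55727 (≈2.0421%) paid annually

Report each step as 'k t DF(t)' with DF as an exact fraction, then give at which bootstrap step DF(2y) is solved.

1 1 1239/1250
2 2 601/625
3 3 4673/5000
4 4 9097/10000
5 5 4447/5000
6 6 4431/5000
DF(2y) is solved at step 2

step 1 [1y] swap r/1=11/1239: DF=(1 − 11/1239·(0))/(1+11/1239) = 1239/1250 ≈ 0.991200
step 2 [2y] swap r/1=48/2441: DF=(1 − 48/2441·(0.991200))/(1+48/2441) = 601/625 ≈ 0.961600
step 3 [3y] zero: DF = P = 4673/5000 ≈ 0.934600
step 4 [4y] zero: DF = P = 9097/10000 ≈ 0.909700
step 5 [5y] zero: DF = P = 4447/5000 ≈ 0.889400
step 6 [6y] swap r/1=1138/55727: DF=(1 − 1138/55727·(0.991200+0.961600+0.934600+0.909700+0.889400))/(1+1138/55727) = 4431/5000 ≈ 0.886200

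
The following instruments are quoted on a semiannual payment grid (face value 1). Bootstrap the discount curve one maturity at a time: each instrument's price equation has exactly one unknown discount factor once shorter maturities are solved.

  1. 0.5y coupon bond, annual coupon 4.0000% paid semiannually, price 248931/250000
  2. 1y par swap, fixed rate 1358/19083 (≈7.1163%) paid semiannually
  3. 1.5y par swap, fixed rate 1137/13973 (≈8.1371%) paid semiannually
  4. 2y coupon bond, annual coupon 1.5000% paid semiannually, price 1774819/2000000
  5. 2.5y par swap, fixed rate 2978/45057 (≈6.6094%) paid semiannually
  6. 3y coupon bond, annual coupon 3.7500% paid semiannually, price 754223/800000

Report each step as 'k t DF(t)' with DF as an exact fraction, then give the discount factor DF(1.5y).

step 1 [0.5y] bond c/2=1/50: DF=(248931/250000 − 1/50·(0))/(1+1/50) = 4881/5000 ≈ 0.976200
step 2 [1y] swap r/2=679/19083: DF=(1 − 679/19083·(0.976200))/(1+679/19083) = 9321/10000 ≈ 0.932100
step 3 [1.5y] swap r/2=1137/27946: DF=(1 − 1137/27946·(0.976200+0.932100))/(1+1137/27946) = 8863/10000 ≈ 0.886300
step 4 [2y] bond c/2=3/400: DF=(1774819/2000000 − 3/400·(0.976200+0.932100+0.886300))/(1+3/400) = 43/50 ≈ 0.860000
step 5 [2.5y] swap r/2=1489/45057: DF=(1 − 1489/45057·(0.976200+0.932100+0.886300+0.860000))/(1+1489/45057) = 8511/10000 ≈ 0.851100
step 6 [3y] bond c/2=3/160: DF=(754223/800000 − 3/160·(0.976200+0.932100+0.886300+0.860000+0.851100))/(1+3/160) = 337/400 ≈ 0.842500

1 1/2 4881/5000
2 1 9321/10000
3 3/2 8863/10000
4 2 43/50
5 5/2 8511/10000
6 3 337/400
DF(1.5y) = 8863/10000 ≈ 0.886300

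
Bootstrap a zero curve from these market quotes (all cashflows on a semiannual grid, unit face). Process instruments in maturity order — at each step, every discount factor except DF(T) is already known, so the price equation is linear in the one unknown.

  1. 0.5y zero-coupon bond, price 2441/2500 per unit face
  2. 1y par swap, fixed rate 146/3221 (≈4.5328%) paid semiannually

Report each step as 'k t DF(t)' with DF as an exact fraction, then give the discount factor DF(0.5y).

step 1 [0.5y] zero: DF = P = 2441/2500 ≈ 0.976400
step 2 [1y] swap r/2=73/3221: DF=(1 − 73/3221·(0.976400))/(1+73/3221) = 4781/5000 ≈ 0.956200

1 1/2 2441/2500
2 1 4781/5000
DF(0.5y) = 2441/2500 ≈ 0.976400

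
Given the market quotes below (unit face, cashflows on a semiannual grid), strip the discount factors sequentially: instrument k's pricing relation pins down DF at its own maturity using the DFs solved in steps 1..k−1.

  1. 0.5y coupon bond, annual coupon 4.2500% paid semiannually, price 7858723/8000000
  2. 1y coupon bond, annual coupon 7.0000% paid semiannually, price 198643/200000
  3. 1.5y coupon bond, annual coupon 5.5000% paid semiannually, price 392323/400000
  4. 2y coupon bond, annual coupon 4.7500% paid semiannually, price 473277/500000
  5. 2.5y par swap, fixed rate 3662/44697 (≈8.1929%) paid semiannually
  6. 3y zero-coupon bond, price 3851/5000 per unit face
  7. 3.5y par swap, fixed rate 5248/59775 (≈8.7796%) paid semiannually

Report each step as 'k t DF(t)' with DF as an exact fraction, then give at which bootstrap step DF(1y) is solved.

step 1 [0.5y] bond c/2=17/800: DF=(7858723/8000000 − 17/800·(0))/(1+17/800) = 9619/10000 ≈ 0.961900
step 2 [1y] bond c/2=7/200: DF=(198643/200000 − 7/200·(0.961900))/(1+7/200) = 9271/10000 ≈ 0.927100
step 3 [1.5y] bond c/2=11/400: DF=(392323/400000 − 11/400·(0.961900+0.927100))/(1+11/400) = 113/125 ≈ 0.904000
step 4 [2y] bond c/2=19/800: DF=(473277/500000 − 19/800·(0.961900+0.927100+0.904000))/(1+19/800) = 4299/5000 ≈ 0.859800
step 5 [2.5y] swap r/2=1831/44697: DF=(1 − 1831/44697·(0.961900+0.927100+0.904000+0.859800))/(1+1831/44697) = 8169/10000 ≈ 0.816900
step 6 [3y] zero: DF = P = 3851/5000 ≈ 0.770200
step 7 [3.5y] swap r/2=2624/59775: DF=(1 − 2624/59775·(0.961900+0.927100+0.904000+0.859800+0.816900+0.770200))/(1+2624/59775) = 461/625 ≈ 0.737600

1 1/2 9619/10000
2 1 9271/10000
3 3/2 113/125
4 2 4299/5000
5 5/2 8169/10000
6 3 3851/5000
7 7/2 461/625
DF(1y) is solved at step 2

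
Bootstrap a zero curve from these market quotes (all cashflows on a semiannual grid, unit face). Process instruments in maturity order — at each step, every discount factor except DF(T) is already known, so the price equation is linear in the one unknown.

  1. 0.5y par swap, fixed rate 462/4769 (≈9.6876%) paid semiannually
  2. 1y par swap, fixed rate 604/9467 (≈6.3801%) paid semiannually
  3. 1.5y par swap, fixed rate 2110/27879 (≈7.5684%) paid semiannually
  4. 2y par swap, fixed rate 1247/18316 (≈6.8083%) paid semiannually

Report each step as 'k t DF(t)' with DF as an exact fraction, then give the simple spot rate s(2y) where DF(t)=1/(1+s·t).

1 1/2 4769/5000
2 1 2349/2500
3 3/2 1789/2000
4 2 8753/10000
s(2y) = (1/(8753/10000) − 1)/(2) = 1247/17506 ≈ 7.1233%

step 1 [0.5y] swap r/2=231/4769: DF=(1 − 231/4769·(0))/(1+231/4769) = 4769/5000 ≈ 0.953800
step 2 [1y] swap r/2=302/9467: DF=(1 − 302/9467·(0.953800))/(1+302/9467) = 2349/2500 ≈ 0.939600
step 3 [1.5y] swap r/2=1055/27879: DF=(1 − 1055/27879·(0.953800+0.939600))/(1+1055/27879) = 1789/2000 ≈ 0.894500
step 4 [2y] swap r/2=1247/36632: DF=(1 − 1247/36632·(0.953800+0.939600+0.894500))/(1+1247/36632) = 8753/10000 ≈ 0.875300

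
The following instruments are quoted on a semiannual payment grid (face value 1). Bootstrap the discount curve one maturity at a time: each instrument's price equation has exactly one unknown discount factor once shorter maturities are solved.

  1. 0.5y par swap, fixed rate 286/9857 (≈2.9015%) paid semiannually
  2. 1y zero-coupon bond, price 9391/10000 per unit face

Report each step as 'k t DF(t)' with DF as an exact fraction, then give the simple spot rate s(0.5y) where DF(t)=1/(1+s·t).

step 1 [0.5y] swap r/2=143/9857: DF=(1 − 143/9857·(0))/(1+143/9857) = 9857/10000 ≈ 0.985700
step 2 [1y] zero: DF = P = 9391/10000 ≈ 0.939100

1 1/2 9857/10000
2 1 9391/10000
s(0.5y) = (1/(9857/10000) − 1)/(1/2) = 286/9857 ≈ 2.9015%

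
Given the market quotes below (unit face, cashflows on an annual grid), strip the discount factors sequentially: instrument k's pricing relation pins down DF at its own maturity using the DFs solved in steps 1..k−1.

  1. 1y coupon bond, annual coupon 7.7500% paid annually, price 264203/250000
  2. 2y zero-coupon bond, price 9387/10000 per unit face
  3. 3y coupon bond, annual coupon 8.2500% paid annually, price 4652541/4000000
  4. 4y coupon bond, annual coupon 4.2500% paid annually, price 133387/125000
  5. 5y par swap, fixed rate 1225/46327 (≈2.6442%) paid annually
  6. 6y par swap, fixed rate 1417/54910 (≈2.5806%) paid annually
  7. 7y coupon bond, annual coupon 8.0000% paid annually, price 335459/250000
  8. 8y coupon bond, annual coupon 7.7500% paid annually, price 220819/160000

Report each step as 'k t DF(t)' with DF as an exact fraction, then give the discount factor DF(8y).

1 1 613/625
2 2 9387/10000
3 3 4641/5000
4 4 363/400
5 5 351/400
6 6 8583/10000
7 7 8357/10000
8 8 4129/5000
DF(8y) = 4129/5000 ≈ 0.825800

step 1 [1y] bond c/1=31/400: DF=(264203/250000 − 31/400·(0))/(1+31/400) = 613/625 ≈ 0.980800
step 2 [2y] zero: DF = P = 9387/10000 ≈ 0.938700
step 3 [3y] bond c/1=33/400: DF=(4652541/4000000 − 33/400·(0.980800+0.938700))/(1+33/400) = 4641/5000 ≈ 0.928200
step 4 [4y] bond c/1=17/400: DF=(133387/125000 − 17/400·(0.980800+0.938700+0.928200))/(1+17/400) = 363/400 ≈ 0.907500
step 5 [5y] swap r/1=1225/46327: DF=(1 − 1225/46327·(0.980800+0.938700+0.928200+0.907500))/(1+1225/46327) = 351/400 ≈ 0.877500
step 6 [6y] swap r/1=1417/54910: DF=(1 − 1417/54910·(0.980800+0.938700+0.928200+0.907500+0.877500))/(1+1417/54910) = 8583/10000 ≈ 0.858300
step 7 [7y] bond c/1=2/25: DF=(335459/250000 − 2/25·(0.980800+0.938700+0.928200+0.907500+0.877500+0.858300))/(1+2/25) = 8357/10000 ≈ 0.835700
step 8 [8y] bond c/1=31/400: DF=(220819/160000 − 31/400·(0.980800+0.938700+0.928200+0.907500+0.877500+0.858300+0.835700))/(1+31/400) = 4129/5000 ≈ 0.825800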